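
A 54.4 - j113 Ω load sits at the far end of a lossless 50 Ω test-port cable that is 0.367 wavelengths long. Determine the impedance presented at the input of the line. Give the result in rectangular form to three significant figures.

βl = 2π × 0.367 = 132°
tan(βl) = tan(132°) = -1.11
Z_in = Z_0·(Z_L + jZ_0·tanβl)/(Z_0 + jZ_L·tanβl)
     = 50·(54.4 − j168)/(-75 − j60.2)

Z_in ≈ 32.7 + j86 Ω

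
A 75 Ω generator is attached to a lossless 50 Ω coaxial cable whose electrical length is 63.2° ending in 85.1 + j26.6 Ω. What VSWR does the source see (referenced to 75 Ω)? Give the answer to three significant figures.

VSWR ≈ 2.34

tan(βl) = 1.98
Z_in = Z_0·(Z_L + jZ_0·tanβl)/(Z_0 + jZ_L·tanβl) = 36.9 − j25.8 Ω
Γ_s = (Z_in − Z_s)/(Z_in + Z_s) = (-38.1 − j25.8)/(112 − j25.8), |Γ_s| = 0.401
VSWR = (1 + |Γ_s|)/(1 − |Γ_s|)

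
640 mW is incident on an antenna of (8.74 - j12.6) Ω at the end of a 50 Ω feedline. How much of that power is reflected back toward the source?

|Γ| = |(-41.26 − j12.6)/(58.74 − j12.6)| = 0.718
|Γ|² = 0.516
P_refl = |Γ|²·P_inc = 330 mW, P_del = (1 − |Γ|²)·P_inc = 310 mW

P_reflected ≈ 330 mW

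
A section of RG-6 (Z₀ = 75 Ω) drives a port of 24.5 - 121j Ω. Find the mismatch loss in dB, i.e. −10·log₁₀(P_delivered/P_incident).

mismatch loss ≈ 5.24 dB

Γ = (-50.5 − j121)/(99.5 − j121), |Γ| = 0.837
|Γ|² = 0.701, so P_del/P_inc = 1 − |Γ|² = 0.299
ML = −10·log₁₀(1 − |Γ|²)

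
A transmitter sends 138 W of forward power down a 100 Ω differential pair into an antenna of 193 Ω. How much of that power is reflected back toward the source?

P_reflected ≈ 13.9 W

Γ = (193 − 100)/(193 + 100) = 0.317
|Γ|² = 0.101
P_refl = |Γ|²·P_inc = 13.9 W, P_del = (1 − |Γ|²)·P_inc = 124 W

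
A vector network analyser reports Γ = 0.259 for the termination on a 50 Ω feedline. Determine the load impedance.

Z_L ≈ 85 Ω

Z_L = Z_0·(1 + Γ)/(1 − Γ) = 50·(1.26)/(0.741)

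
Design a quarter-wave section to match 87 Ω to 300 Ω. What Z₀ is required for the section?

Z_qwt = √(Z_0·R_L) = √(300 × 87) = √26100

Z_qwt ≈ 162 Ω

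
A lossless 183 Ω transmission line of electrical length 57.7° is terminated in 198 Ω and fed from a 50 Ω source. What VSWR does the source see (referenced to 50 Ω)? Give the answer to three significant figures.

tan(βl) = 1.58
Z_in = Z_0·(Z_L + jZ_0·tanβl)/(Z_0 + jZ_L·tanβl) = 176 − j12.6 Ω
Γ_s = (Z_in − Z_s)/(Z_in + Z_s) = (126 − j12.6)/(226 − j12.6), |Γ_s| = 0.56
VSWR = (1 + |Γ_s|)/(1 − |Γ_s|)

VSWR ≈ 3.55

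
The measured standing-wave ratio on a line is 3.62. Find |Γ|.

|Γ| ≈ 0.567

|Γ| = (S − 1)/(S + 1) = (3.62 − 1)/(3.62 + 1) = 2.62/4.62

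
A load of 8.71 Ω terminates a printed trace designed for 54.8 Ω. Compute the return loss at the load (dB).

RL ≈ 2.78 dB

Γ = (8.71 − 54.8)/(8.71 + 54.8) = -0.726
RL = −20·log₁₀|Γ| = −20·log₁₀(0.726)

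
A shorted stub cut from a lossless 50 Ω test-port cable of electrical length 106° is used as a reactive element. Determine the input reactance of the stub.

tan(βl) = -3.49
For a shorted stub, Z_in = jZ_0·tan(βl)

X_in ≈ -174 Ω (capacitive)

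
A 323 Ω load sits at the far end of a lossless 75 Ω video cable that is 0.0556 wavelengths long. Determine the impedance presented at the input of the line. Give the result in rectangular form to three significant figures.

Z_in ≈ 106 − j139 Ω

βl = 2π × 0.0556 = 20°
tan(βl) = tan(20°) = 0.364
Z_in = Z_0·(Z_L + jZ_0·tanβl)/(Z_0 + jZ_L·tanβl)
     = 75·(323 + j27.3)/(75 + j118)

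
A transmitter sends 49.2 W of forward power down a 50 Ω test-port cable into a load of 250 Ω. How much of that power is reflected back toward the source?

Γ = (250 − 50)/(250 + 50) = 0.667
|Γ|² = 0.444
P_refl = |Γ|²·P_inc = 21.9 W, P_del = (1 − |Γ|²)·P_inc = 27.3 W

P_reflected ≈ 21.9 W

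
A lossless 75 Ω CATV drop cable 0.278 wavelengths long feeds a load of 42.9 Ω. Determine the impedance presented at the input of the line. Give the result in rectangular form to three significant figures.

Z_in ≈ 123 − j25 Ω

βl = 2π × 0.278 = 100°
tan(βl) = tan(100°) = -5.63
Z_in = Z_0·(Z_L + jZ_0·tanβl)/(Z_0 + jZ_L·tanβl)
     = 75·(42.9 − j422)/(75 − j241)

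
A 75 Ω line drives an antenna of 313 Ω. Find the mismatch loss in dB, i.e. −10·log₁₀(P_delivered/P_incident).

mismatch loss ≈ 2.05 dB

Γ = (313 − 75)/(313 + 75) = 0.613
|Γ|² = 0.376, so P_del/P_inc = 1 − |Γ|² = 0.624
ML = −10·log₁₀(1 − |Γ|²)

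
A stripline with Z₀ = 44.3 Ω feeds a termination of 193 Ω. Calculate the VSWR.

VSWR ≈ 4.36

For a purely resistive load, VSWR = R_L/Z_0 or Z_0/R_L (whichever > 1) = 193/44.3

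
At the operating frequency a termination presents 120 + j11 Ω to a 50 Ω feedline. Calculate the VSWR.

VSWR ≈ 2.42

Γ = (Z_L − Z_0)/(Z_L + Z_0) = (70 + j11)/(170 + j11)
|Γ| = 70.9/170 = 0.416
VSWR = (1 + |Γ|)/(1 − |Γ|) = 1.42/0.584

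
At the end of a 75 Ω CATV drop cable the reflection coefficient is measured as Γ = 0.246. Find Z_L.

Z_L ≈ 124 Ω

Z_L = Z_0·(1 + Γ)/(1 − Γ) = 75·(1.25)/(0.754)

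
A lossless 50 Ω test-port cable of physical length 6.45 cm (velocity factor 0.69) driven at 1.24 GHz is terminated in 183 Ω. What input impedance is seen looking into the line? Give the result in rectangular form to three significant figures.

λ = v/f = 0.69·c / 1.24 GHz = 0.167 m
βl = 2π·l/λ = 2π × 0.386 = 139°
tan(βl) = tan(139°) = -0.866
Z_in = Z_0·(Z_L + jZ_0·tanβl)/(Z_0 + jZ_L·tanβl)
     = 50·(183 − j43.3)/(50 − j159)

Z_in ≈ 29 + j48.6 Ω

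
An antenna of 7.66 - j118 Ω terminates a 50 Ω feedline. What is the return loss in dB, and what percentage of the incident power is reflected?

Γ = (-42.34 − j118)/(57.66 − j118), |Γ| = 0.955
RL = −20·log₁₀(0.955) = 0.404 dB
P_refl/P_inc = |Γ|² = 0.911

RL ≈ 0.404 dB; 91.1% of incident power reflected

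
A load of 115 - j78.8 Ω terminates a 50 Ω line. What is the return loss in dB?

Γ = (65 − j78.8)/(165 − j78.8), |Γ| = 0.559
RL = −20·log₁₀|Γ| = −20·log₁₀(0.559)

RL ≈ 5.06 dB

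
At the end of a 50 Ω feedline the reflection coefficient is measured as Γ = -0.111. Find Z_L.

Z_L = Z_0·(1 + Γ)/(1 − Γ) = 50·(0.889)/(1.11)

Z_L ≈ 40 Ω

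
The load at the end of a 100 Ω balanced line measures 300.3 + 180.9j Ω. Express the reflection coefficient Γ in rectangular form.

Γ ≈ 0.585 + j0.187

Γ = (Z_L − Z_0)/(Z_L + Z_0) = (200.3 + j180.9)/(400.3 + j180.9)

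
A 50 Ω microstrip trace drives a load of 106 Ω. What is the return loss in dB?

Γ = (106 − 50)/(106 + 50) = 0.359
RL = −20·log₁₀|Γ| = −20·log₁₀(0.359)

RL ≈ 8.9 dB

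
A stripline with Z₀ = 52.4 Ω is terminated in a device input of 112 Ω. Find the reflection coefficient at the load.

Γ = 0.363

Γ = (Z_L − Z_0)/(Z_L + Z_0) = (112 − 52.4)/(112 + 52.4) = 59.6/164.4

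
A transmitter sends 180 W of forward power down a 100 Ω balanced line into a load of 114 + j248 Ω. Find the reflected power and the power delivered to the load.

P_reflected ≈ 104 W; P_delivered ≈ 76.5 W

|Γ| = |(14 + j248)/(214 + j248)| = 0.758
|Γ|² = 0.575
P_refl = |Γ|²·P_inc = 104 W, P_del = (1 − |Γ|²)·P_inc = 76.5 W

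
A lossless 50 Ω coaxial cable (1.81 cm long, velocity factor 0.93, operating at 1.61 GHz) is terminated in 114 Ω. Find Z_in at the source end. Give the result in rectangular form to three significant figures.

Z_in ≈ 44.5 − j39.6 Ω

λ = v/f = 0.93·c / 1.61 GHz = 0.173 m
βl = 2π·l/λ = 2π × 0.104 = 37.6°
tan(βl) = tan(37.6°) = 0.77
Z_in = Z_0·(Z_L + jZ_0·tanβl)/(Z_0 + jZ_L·tanβl)
     = 50·(114 + j38.5)/(50 + j87.8)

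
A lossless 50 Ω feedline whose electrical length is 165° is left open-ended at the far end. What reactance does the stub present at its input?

X_in ≈ 187 Ω (inductive)

tan(βl) = -0.268
For an open-ended stub, Z_in = −jZ_0·cot(βl) = −jZ_0/tan(βl)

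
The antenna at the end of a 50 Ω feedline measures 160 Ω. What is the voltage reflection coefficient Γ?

Γ = (Z_L − Z_0)/(Z_L + Z_0) = (160 − 50)/(160 + 50) = 110/210

Γ = 0.524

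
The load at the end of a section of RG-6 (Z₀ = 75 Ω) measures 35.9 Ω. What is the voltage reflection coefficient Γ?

Γ = (Z_L − Z_0)/(Z_L + Z_0) = (35.9 − 75)/(35.9 + 75) = -39.1/110.9

Γ = -0.353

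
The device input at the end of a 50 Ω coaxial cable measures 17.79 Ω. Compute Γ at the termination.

Γ = -0.475

Γ = (Z_L − Z_0)/(Z_L + Z_0) = (17.79 − 50)/(17.79 + 50) = -32.21/67.79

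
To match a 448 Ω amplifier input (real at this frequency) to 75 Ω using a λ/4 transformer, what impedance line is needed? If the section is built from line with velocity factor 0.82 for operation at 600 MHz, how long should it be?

Z_qwt = √(Z_0·R_L) = √(75 × 448) = √33600
λ = 0.82·c/f = 0.41 m, so l = λ/4 = 0.102 m

Z_qwt ≈ 183 Ω; length ≈ 10.2 cm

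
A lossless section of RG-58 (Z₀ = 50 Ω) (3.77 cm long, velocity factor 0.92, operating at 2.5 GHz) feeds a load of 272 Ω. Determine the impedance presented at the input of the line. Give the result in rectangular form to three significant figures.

λ = v/f = 0.92·c / 2.5 GHz = 0.11 m
βl = 2π·l/λ = 2π × 0.341 = 123°
tan(βl) = tan(123°) = -1.54
Z_in = Z_0·(Z_L + jZ_0·tanβl)/(Z_0 + jZ_L·tanβl)
     = 50·(272 − j77.2)/(50 − j420)

Z_in ≈ 12.9 + j30.9 Ω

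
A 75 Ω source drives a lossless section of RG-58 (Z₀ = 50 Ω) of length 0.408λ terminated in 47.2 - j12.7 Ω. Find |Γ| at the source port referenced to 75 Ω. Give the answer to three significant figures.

|Γ| ≈ 0.108

βl = 2π × 0.408 = 147°
tan(βl) = -0.652
Z_in = Z_0·(Z_L + jZ_0·tanβl)/(Z_0 + jZ_L·tanβl) = 62.6 − j8.13 Ω
Γ_s = (Z_in − Z_s)/(Z_in + Z_s) = (-12.4 − j8.13)/(138 − j8.13), |Γ_s| = 0.108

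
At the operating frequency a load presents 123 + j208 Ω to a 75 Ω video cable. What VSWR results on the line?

VSWR ≈ 6.79

Γ = (Z_L − Z_0)/(Z_L + Z_0) = (48 + j208)/(198 + j208)
|Γ| = 213/287 = 0.743
VSWR = (1 + |Γ|)/(1 − |Γ|) = 1.74/0.257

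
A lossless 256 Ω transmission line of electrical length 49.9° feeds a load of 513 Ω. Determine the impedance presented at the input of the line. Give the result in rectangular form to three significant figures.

tan(βl) = tan(49.9°) = 1.19
Z_in = Z_0·(Z_L + jZ_0·tanβl)/(Z_0 + jZ_L·tanβl)
     = 256·(513 + j304)/(256 + j609)

Z_in ≈ 186 − j138 Ω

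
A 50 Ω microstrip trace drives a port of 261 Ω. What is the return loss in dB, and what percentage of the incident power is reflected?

RL ≈ 3.37 dB; 46% of incident power reflected

Γ = (261 − 50)/(261 + 50) = 0.678
RL = −20·log₁₀(0.678) = 3.37 dB
P_refl/P_inc = |Γ|² = 0.46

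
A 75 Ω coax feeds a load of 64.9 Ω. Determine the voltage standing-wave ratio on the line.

VSWR ≈ 1.16

For a purely resistive load, VSWR = R_L/Z_0 or Z_0/R_L (whichever > 1) = 75/64.9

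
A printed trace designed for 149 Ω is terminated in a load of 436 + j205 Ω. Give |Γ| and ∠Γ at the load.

Γ ≈ 0.569 ∠ 16.2°

Γ = (Z_L − Z_0)/(Z_L + Z_0) = (287 + j205)/(585 + j205)
|Γ| = 353/620 = 0.569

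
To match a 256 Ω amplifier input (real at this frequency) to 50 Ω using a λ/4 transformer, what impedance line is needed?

Z_qwt ≈ 113 Ω

Z_qwt = √(Z_0·R_L) = √(50 × 256) = √12800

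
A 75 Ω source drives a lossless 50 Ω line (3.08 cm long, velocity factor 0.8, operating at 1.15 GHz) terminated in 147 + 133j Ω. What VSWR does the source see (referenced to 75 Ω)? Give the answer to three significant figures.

λ = v/f = 0.8·c / 1.15 GHz = 0.209 m
βl = 2π·l/λ = 2π × 0.148 = 53.1°
tan(βl) = 1.33
Z_in = Z_0·(Z_L + jZ_0·tanβl)/(Z_0 + jZ_L·tanβl) = 18.7 − j49.6 Ω
Γ_s = (Z_in − Z_s)/(Z_in + Z_s) = (-56.3 − j49.6)/(93.7 − j49.6), |Γ_s| = 0.708
VSWR = (1 + |Γ_s|)/(1 − |Γ_s|)

VSWR ≈ 5.85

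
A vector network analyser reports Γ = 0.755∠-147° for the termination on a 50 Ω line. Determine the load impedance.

Z_L ≈ 7.58 − j14.5 Ω

Z_L = Z_0·(1 + Γ)/(1 − Γ) = 50·(0.367 − j0.411)/(1.63 + j0.411)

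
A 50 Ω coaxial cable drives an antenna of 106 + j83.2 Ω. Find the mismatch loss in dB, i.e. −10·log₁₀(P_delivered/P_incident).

mismatch loss ≈ 1.69 dB

Γ = (56 + j83.2)/(156 + j83.2), |Γ| = 0.567
|Γ|² = 0.322, so P_del/P_inc = 1 − |Γ|² = 0.678
ML = −10·log₁₀(1 − |Γ|²)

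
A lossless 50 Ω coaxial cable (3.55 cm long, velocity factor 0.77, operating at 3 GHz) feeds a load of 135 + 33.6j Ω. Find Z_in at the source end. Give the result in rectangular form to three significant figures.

λ = v/f = 0.77·c / 3 GHz = 0.077 m
βl = 2π·l/λ = 2π × 0.461 = 166°
tan(βl) = tan(166°) = -0.25
Z_in = Z_0·(Z_L + jZ_0·tanβl)/(Z_0 + jZ_L·tanβl)
     = 50·(135 + j21.1)/(58.4 − j33.7)

Z_in ≈ 78.9 + j63.6 Ω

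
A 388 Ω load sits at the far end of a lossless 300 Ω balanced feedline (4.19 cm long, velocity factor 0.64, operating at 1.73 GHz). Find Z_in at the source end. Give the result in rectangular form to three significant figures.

Z_in ≈ 293 + j76.1 Ω

λ = v/f = 0.64·c / 1.73 GHz = 0.111 m
βl = 2π·l/λ = 2π × 0.378 = 136°
tan(βl) = tan(136°) = -0.969
Z_in = Z_0·(Z_L + jZ_0·tanβl)/(Z_0 + jZ_L·tanβl)
     = 300·(388 − j291)/(300 − j376)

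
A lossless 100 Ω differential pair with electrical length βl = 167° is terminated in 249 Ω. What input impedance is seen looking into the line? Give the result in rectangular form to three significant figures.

tan(βl) = tan(167°) = -0.231
Z_in = Z_0·(Z_L + jZ_0·tanβl)/(Z_0 + jZ_L·tanβl)
     = 100·(249 − j23.1)/(100 − j57.5)

Z_in ≈ 197 + j90.2 Ω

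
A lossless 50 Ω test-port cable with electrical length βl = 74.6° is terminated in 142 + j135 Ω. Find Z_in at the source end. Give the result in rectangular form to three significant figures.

Z_in ≈ 11 − j23.1 Ω

tan(βl) = tan(74.6°) = 3.63
Z_in = Z_0·(Z_L + jZ_0·tanβl)/(Z_0 + jZ_L·tanβl)
     = 50·(142 + j317)/(-440 + j516)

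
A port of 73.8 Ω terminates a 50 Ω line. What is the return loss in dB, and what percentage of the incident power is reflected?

RL ≈ 14.3 dB; 3.7% of incident power reflected

Γ = (73.8 − 50)/(73.8 + 50) = 0.192
RL = −20·log₁₀(0.192) = 14.3 dB
P_refl/P_inc = |Γ|² = 0.037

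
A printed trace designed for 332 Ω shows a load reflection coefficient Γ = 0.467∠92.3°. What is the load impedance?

Z_L = Z_0·(1 + Γ)/(1 − Γ) = 332·(0.981 + j0.467)/(1.02 − j0.467)

Z_L ≈ 207 + j247 Ω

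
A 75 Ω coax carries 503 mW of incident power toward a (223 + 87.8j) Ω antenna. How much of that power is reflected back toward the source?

|Γ| = |(148 + j87.8)/(298 + j87.8)| = 0.554
|Γ|² = 0.307
P_refl = |Γ|²·P_inc = 154 mW, P_del = (1 − |Γ|²)·P_inc = 349 mW

P_reflected ≈ 154 mW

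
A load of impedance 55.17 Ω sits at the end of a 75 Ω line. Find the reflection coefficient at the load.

Γ = -0.152

Γ = (Z_L − Z_0)/(Z_L + Z_0) = (55.17 − 75)/(55.17 + 75) = -19.83/130.2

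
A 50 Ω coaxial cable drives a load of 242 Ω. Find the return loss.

Γ = (242 − 50)/(242 + 50) = 0.658
RL = −20·log₁₀|Γ| = −20·log₁₀(0.658)

RL ≈ 3.64 dB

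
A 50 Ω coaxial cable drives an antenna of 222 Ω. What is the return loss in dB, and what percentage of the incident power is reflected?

RL ≈ 3.98 dB; 40% of incident power reflected

Γ = (222 − 50)/(222 + 50) = 0.632
RL = −20·log₁₀(0.632) = 3.98 dB
P_refl/P_inc = |Γ|² = 0.4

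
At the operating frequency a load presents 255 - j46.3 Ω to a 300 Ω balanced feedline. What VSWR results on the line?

VSWR ≈ 1.26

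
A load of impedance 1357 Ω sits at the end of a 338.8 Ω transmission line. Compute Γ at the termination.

Γ = 0.6

Γ = (Z_L − Z_0)/(Z_L + Z_0) = (1357 − 338.8)/(1357 + 338.8) = 1018/1696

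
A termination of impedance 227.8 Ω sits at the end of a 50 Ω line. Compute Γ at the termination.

Γ = 0.64

Γ = (Z_L − Z_0)/(Z_L + Z_0) = (227.8 − 50)/(227.8 + 50) = 177.8/277.8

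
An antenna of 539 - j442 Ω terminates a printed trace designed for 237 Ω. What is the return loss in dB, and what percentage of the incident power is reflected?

Γ = (302 − j442)/(776 − j442), |Γ| = 0.599
RL = −20·log₁₀(0.599) = 4.45 dB
P_refl/P_inc = |Γ|² = 0.359

RL ≈ 4.45 dB; 35.9% of incident power reflected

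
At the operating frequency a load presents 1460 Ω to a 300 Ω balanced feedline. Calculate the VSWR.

Γ = (1460 − 300)/(1460 + 300) = 0.659
VSWR = (1 + 0.659)/(1 − 0.659)

VSWR ≈ 4.87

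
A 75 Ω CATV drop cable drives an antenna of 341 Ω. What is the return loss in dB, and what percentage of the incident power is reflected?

RL ≈ 3.88 dB; 40.9% of incident power reflected

Γ = (341 − 75)/(341 + 75) = 0.639
RL = −20·log₁₀(0.639) = 3.88 dB
P_refl/P_inc = |Γ|² = 0.409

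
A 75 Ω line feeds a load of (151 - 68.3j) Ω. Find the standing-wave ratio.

Γ = (Z_L − Z_0)/(Z_L + Z_0) = (76 − j68.3)/(226 − j68.3)
|Γ| = 102/236 = 0.433
VSWR = (1 + |Γ|)/(1 − |Γ|) = 1.43/0.567

VSWR ≈ 2.53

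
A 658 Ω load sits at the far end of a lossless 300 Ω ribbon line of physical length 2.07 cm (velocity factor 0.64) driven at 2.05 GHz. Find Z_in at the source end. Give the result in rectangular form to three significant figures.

λ = v/f = 0.64·c / 2.05 GHz = 0.0937 m
βl = 2π·l/λ = 2π × 0.221 = 79.6°
tan(βl) = tan(79.6°) = 5.43
Z_in = Z_0·(Z_L + jZ_0·tanβl)/(Z_0 + jZ_L·tanβl)
     = 300·(658 + j1630)/(300 + j3570)

Z_in ≈ 140 − j43.5 Ω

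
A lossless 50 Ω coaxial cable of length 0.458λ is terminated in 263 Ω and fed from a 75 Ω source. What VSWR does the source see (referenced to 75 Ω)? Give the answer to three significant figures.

βl = 2π × 0.458 = 165°
tan(βl) = -0.27
Z_in = Z_0·(Z_L + jZ_0·tanβl)/(Z_0 + jZ_L·tanβl) = 93.4 + j119 Ω
Γ_s = (Z_in − Z_s)/(Z_in + Z_s) = (18.4 + j119)/(168 + j119), |Γ_s| = 0.585
VSWR = (1 + |Γ_s|)/(1 − |Γ_s|)

VSWR ≈ 3.82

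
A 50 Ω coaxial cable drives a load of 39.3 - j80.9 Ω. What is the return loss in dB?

RL ≈ 3.39 dB

Γ = (-10.7 − j80.9)/(89.3 − j80.9), |Γ| = 0.677
RL = −20·log₁₀|Γ| = −20·log₁₀(0.677)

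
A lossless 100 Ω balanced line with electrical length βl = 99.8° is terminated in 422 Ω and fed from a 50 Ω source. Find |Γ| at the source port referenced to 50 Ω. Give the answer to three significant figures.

tan(βl) = -5.79
Z_in = Z_0·(Z_L + jZ_0·tanβl)/(Z_0 + jZ_L·tanβl) = 24.4 + j16.3 Ω
Γ_s = (Z_in − Z_s)/(Z_in + Z_s) = (-25.6 + j16.3)/(74.4 + j16.3), |Γ_s| = 0.399

|Γ| ≈ 0.399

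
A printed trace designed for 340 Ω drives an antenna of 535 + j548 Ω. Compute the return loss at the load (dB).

RL ≈ 4.98 dB

Γ = (195 + j548)/(875 + j548), |Γ| = 0.563
RL = −20·log₁₀|Γ| = −20·log₁₀(0.563)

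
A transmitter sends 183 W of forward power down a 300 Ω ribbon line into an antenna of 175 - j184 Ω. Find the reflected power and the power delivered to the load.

|Γ| = |(-125 − j184)/(475 − j184)| = 0.437
|Γ|² = 0.191
P_refl = |Γ|²·P_inc = 34.9 W, P_del = (1 − |Γ|²)·P_inc = 148 W

P_reflected ≈ 34.9 W; P_delivered ≈ 148 W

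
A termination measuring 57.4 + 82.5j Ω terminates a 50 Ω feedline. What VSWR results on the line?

VSWR ≈ 4.15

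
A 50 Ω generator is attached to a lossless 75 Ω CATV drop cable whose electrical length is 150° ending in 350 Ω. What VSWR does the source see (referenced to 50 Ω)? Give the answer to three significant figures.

tan(βl) = -0.577
Z_in = Z_0·(Z_L + jZ_0·tanβl)/(Z_0 + jZ_L·tanβl) = 56.5 + j109 Ω
Γ_s = (Z_in − Z_s)/(Z_in + Z_s) = (6.5 + j109)/(107 + j109), |Γ_s| = 0.716
VSWR = (1 + |Γ_s|)/(1 − |Γ_s|)

VSWR ≈ 6.05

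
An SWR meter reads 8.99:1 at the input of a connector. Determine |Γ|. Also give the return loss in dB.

|Γ| ≈ 0.8; return loss ≈ 1.94 dB

|Γ| = (S − 1)/(S + 1) = (8.99 − 1)/(8.99 + 1) = 7.99/9.99
RL = −20·log₁₀|Γ| = −20·log₁₀(0.8)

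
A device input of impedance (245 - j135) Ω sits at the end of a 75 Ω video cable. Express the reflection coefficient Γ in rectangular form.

Γ = (Z_L − Z_0)/(Z_L + Z_0) = (170 − j135)/(320 − j135)

Γ ≈ 0.602 − j0.168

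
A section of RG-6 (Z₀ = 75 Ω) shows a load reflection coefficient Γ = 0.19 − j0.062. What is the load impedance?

Z_L = Z_0·(1 + Γ)/(1 − Γ) = 75·(1.19 − j0.062)/(0.81 + j0.062)

Z_L ≈ 109 − j14.1 Ω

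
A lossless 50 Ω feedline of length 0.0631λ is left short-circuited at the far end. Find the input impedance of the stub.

βl = 2π × 0.0631 = 22.7°
tan(βl) = 0.419
For a short-circuited stub, Z_in = jZ_0·tan(βl)

Z_in ≈ +j20.9 Ω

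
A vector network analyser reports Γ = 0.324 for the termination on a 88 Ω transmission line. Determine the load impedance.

Z_L = Z_0·(1 + Γ)/(1 − Γ) = 88·(1.32)/(0.676)

Z_L ≈ 172 Ω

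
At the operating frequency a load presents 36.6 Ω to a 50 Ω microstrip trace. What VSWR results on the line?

Γ = (36.6 − 50)/(36.6 + 50) = -0.155
VSWR = (1 + 0.155)/(1 − 0.155)

VSWR ≈ 1.37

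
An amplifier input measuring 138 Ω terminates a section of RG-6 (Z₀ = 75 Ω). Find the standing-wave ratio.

Γ = (138 − 75)/(138 + 75) = 0.296
VSWR = (1 + 0.296)/(1 − 0.296)

VSWR ≈ 1.84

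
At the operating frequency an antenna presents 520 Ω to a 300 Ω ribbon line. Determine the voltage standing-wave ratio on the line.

Γ = (520 − 300)/(520 + 300) = 0.268
VSWR = (1 + 0.268)/(1 − 0.268)

VSWR ≈ 1.73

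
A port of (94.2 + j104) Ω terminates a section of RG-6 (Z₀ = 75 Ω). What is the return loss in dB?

Γ = (19.2 + j104)/(169.2 + j104), |Γ| = 0.532
RL = −20·log₁₀|Γ| = −20·log₁₀(0.532)

RL ≈ 5.47 dB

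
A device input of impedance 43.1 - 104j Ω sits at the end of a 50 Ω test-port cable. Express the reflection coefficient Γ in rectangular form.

Γ ≈ 0.522 − j0.534

Γ = (Z_L − Z_0)/(Z_L + Z_0) = (-6.9 − j104)/(93.1 − j104)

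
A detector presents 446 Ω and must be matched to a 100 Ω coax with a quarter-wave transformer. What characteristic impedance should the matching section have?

Z_qwt ≈ 211 Ω

Z_qwt = √(Z_0·R_L) = √(100 × 446) = √44600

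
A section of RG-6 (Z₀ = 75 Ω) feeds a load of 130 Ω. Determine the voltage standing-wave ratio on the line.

VSWR ≈ 1.73

For a purely resistive load, VSWR = R_L/Z_0 or Z_0/R_L (whichever > 1) = 130/75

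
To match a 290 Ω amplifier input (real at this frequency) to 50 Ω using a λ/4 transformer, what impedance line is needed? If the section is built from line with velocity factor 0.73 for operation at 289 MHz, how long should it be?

Z_qwt ≈ 120 Ω; length ≈ 18.9 cm

Z_qwt = √(Z_0·R_L) = √(50 × 290) = √14500
λ = 0.73·c/f = 0.758 m, so l = λ/4 = 0.189 m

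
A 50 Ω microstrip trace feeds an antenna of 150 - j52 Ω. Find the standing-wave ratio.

Γ = (Z_L − Z_0)/(Z_L + Z_0) = (100 − j52)/(200 − j52)
|Γ| = 113/207 = 0.545
VSWR = (1 + |Γ|)/(1 − |Γ|) = 1.55/0.455

VSWR ≈ 3.4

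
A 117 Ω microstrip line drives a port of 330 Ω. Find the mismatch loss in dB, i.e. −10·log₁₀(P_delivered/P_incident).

mismatch loss ≈ 1.12 dB

Γ = (330 − 117)/(330 + 117) = 0.477
|Γ|² = 0.227, so P_del/P_inc = 1 − |Γ|² = 0.773
ML = −10·log₁₀(1 − |Γ|²)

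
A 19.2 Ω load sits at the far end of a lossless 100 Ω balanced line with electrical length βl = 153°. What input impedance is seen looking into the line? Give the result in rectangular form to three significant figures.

Z_in ≈ 24 − j48.6 Ω

tan(βl) = tan(153°) = -0.51
Z_in = Z_0·(Z_L + jZ_0·tanβl)/(Z_0 + jZ_L·tanβl)
     = 100·(19.2 − j51)/(100 − j9.78)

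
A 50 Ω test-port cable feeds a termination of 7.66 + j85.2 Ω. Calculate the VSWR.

Γ = (Z_L − Z_0)/(Z_L + Z_0) = (-42.34 + j85.2)/(57.66 + j85.2)
|Γ| = 95.1/103 = 0.925
VSWR = (1 + |Γ|)/(1 − |Γ|) = 1.92/0.0752

VSWR ≈ 25.6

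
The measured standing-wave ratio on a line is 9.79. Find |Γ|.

|Γ| ≈ 0.815

|Γ| = (S − 1)/(S + 1) = (9.79 − 1)/(9.79 + 1) = 8.79/10.8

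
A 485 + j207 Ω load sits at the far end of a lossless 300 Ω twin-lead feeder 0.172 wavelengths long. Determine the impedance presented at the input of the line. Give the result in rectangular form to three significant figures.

βl = 2π × 0.172 = 61.9°
tan(βl) = tan(61.9°) = 1.87
Z_in = Z_0·(Z_L + jZ_0·tanβl)/(Z_0 + jZ_L·tanβl)
     = 300·(485 + j769)/(-88 + j909)

Z_in ≈ 236 − j183 Ω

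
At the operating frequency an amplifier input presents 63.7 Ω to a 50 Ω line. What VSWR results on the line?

VSWR ≈ 1.27

Γ = (63.7 − 50)/(63.7 + 50) = 0.12
VSWR = (1 + 0.12)/(1 − 0.12)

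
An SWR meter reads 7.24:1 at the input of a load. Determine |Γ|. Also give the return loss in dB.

|Γ| = (S − 1)/(S + 1) = (7.24 − 1)/(7.24 + 1) = 6.24/8.24
RL = −20·log₁₀|Γ| = −20·log₁₀(0.757)

|Γ| ≈ 0.757; return loss ≈ 2.41 dB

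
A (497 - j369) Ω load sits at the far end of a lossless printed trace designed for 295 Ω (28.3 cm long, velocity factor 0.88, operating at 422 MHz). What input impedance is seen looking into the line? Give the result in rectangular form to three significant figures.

λ = v/f = 0.88·c / 422 MHz = 0.626 m
βl = 2π·l/λ = 2π × 0.452 = 163°
tan(βl) = tan(163°) = -0.309
Z_in = Z_0·(Z_L + jZ_0·tanβl)/(Z_0 + jZ_L·tanβl)
     = 295·(497 − j460)/(181 − j153)

Z_in ≈ 841 − j37.3 Ω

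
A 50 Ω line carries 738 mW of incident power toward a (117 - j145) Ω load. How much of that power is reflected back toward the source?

|Γ| = |(67 − j145)/(167 − j145)| = 0.722
|Γ|² = 0.522
P_refl = |Γ|²·P_inc = 385 mW, P_del = (1 − |Γ|²)·P_inc = 353 mW

P_reflected ≈ 385 mW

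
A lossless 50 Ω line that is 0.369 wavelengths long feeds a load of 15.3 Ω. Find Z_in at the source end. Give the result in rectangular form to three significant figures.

Z_in ≈ 29.8 − j44.1 Ω

βl = 2π × 0.369 = 133°
tan(βl) = tan(133°) = -1.08
Z_in = Z_0·(Z_L + jZ_0·tanβl)/(Z_0 + jZ_L·tanβl)
     = 50·(15.3 − j53.9)/(50 − j16.5)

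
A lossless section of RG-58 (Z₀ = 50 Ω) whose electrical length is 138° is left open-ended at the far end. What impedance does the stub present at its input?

Z_in ≈ +j55.5 Ω

tan(βl) = -0.9
For an open-ended stub, Z_in = −jZ_0·cot(βl) = −jZ_0/tan(βl)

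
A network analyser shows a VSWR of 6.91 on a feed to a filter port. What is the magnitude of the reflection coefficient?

|Γ| ≈ 0.747

|Γ| = (S − 1)/(S + 1) = (6.91 − 1)/(6.91 + 1) = 5.91/7.91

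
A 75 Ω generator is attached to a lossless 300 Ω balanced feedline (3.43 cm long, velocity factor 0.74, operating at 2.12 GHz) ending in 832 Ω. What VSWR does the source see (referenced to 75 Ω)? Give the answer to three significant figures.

VSWR ≈ 3.86

λ = v/f = 0.74·c / 2.12 GHz = 0.105 m
βl = 2π·l/λ = 2π × 0.328 = 118°
tan(βl) = -1.89
Z_in = Z_0·(Z_L + jZ_0·tanβl)/(Z_0 + jZ_L·tanβl) = 134 + j133 Ω
Γ_s = (Z_in − Z_s)/(Z_in + Z_s) = (58.7 + j133)/(209 + j133), |Γ_s| = 0.588
VSWR = (1 + |Γ_s|)/(1 − |Γ_s|)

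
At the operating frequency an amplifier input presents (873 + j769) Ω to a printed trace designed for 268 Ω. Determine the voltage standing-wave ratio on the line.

VSWR ≈ 5.92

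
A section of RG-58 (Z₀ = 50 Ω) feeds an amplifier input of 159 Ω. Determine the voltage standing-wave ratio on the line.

For a purely resistive load, VSWR = R_L/Z_0 or Z_0/R_L (whichever > 1) = 159/50

VSWR ≈ 3.18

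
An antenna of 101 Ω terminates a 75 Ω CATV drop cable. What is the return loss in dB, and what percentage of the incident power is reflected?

RL ≈ 16.6 dB; 2.18% of incident power reflected

Γ = (101 − 75)/(101 + 75) = 0.148
RL = −20·log₁₀(0.148) = 16.6 dB
P_refl/P_inc = |Γ|² = 0.0218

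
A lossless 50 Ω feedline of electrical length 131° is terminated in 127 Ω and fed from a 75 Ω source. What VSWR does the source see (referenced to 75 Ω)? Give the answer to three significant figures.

tan(βl) = -1.15
Z_in = Z_0·(Z_L + jZ_0·tanβl)/(Z_0 + jZ_L·tanβl) = 30.9 + j32.9 Ω
Γ_s = (Z_in − Z_s)/(Z_in + Z_s) = (-44.1 + j32.9)/(106 + j32.9), |Γ_s| = 0.496
VSWR = (1 + |Γ_s|)/(1 − |Γ_s|)

VSWR ≈ 2.97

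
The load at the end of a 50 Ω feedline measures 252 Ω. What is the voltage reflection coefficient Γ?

Γ = 0.669

Γ = (Z_L − Z_0)/(Z_L + Z_0) = (252 − 50)/(252 + 50) = 202/302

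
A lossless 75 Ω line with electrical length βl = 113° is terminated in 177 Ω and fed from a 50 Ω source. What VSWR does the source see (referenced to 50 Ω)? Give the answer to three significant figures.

VSWR ≈ 1.94

tan(βl) = -2.36
Z_in = Z_0·(Z_L + jZ_0·tanβl)/(Z_0 + jZ_L·tanβl) = 36.3 + j25.3 Ω
Γ_s = (Z_in − Z_s)/(Z_in + Z_s) = (-13.7 + j25.3)/(86.3 + j25.3), |Γ_s| = 0.32
VSWR = (1 + |Γ_s|)/(1 − |Γ_s|)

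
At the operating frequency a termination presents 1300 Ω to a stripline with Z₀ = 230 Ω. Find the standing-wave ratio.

Γ = (1300 − 230)/(1300 + 230) = 0.699
VSWR = (1 + 0.699)/(1 − 0.699)

VSWR ≈ 5.65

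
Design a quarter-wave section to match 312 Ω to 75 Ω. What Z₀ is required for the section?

Z_qwt ≈ 153 Ω

Z_qwt = √(Z_0·R_L) = √(75 × 312) = √23400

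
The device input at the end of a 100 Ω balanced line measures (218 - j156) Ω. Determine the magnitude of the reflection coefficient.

Γ = (Z_L − Z_0)/(Z_L + Z_0) = (118 − j156)/(318 − j156)
|Γ| = 196/354

|Γ| ≈ 0.552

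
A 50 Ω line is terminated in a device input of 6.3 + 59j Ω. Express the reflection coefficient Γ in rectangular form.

Γ = (Z_L − Z_0)/(Z_L + Z_0) = (-43.7 + j59)/(56.3 + j59)

Γ ≈ 0.153 + j0.887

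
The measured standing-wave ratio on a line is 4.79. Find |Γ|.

|Γ| = (S − 1)/(S + 1) = (4.79 − 1)/(4.79 + 1) = 3.79/5.79

|Γ| ≈ 0.655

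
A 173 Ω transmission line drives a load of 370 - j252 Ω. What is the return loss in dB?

RL ≈ 5.44 dB

Γ = (197 − j252)/(543 − j252), |Γ| = 0.534
RL = −20·log₁₀|Γ| = −20·log₁₀(0.534)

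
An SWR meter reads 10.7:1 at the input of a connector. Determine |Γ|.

|Γ| = (S − 1)/(S + 1) = (10.7 − 1)/(10.7 + 1) = 9.7/11.7

|Γ| ≈ 0.829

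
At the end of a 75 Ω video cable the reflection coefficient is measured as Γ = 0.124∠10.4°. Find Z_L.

Z_L ≈ 95.7 + j4.35 Ω

Z_L = Z_0·(1 + Γ)/(1 − Γ) = 75·(1.12 + j0.0224)/(0.878 − j0.0224)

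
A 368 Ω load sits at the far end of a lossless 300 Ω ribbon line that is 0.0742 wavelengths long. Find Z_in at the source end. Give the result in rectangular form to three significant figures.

βl = 2π × 0.0742 = 26.7°
tan(βl) = tan(26.7°) = 0.503
Z_in = Z_0·(Z_L + jZ_0·tanβl)/(Z_0 + jZ_L·tanβl)
     = 300·(368 + j151)/(300 + j185)

Z_in ≈ 334 − j55.2 Ω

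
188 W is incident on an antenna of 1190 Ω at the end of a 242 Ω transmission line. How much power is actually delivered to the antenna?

Γ = (1190 − 242)/(1190 + 242) = 0.662
|Γ|² = 0.438
P_refl = |Γ|²·P_inc = 82.4 W, P_del = (1 − |Γ|²)·P_inc = 106 W

P_delivered ≈ 106 W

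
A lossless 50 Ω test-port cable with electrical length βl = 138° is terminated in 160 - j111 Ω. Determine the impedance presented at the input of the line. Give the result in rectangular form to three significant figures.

tan(βl) = tan(138°) = -0.9
Z_in = Z_0·(Z_L + jZ_0·tanβl)/(Z_0 + jZ_L·tanβl)
     = 50·(160 − j156)/(-49.9 − j144)

Z_in ≈ 31.2 + j66.3 Ω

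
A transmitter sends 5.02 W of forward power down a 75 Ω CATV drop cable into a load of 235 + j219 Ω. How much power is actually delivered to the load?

P_delivered ≈ 2.46 W

|Γ| = |(160 + j219)/(310 + j219)| = 0.715
|Γ|² = 0.511
P_refl = |Γ|²·P_inc = 2.56 W, P_del = (1 − |Γ|²)·P_inc = 2.46 W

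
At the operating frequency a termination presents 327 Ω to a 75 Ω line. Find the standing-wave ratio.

For a purely resistive load, VSWR = R_L/Z_0 or Z_0/R_L (whichever > 1) = 327/75

VSWR ≈ 4.36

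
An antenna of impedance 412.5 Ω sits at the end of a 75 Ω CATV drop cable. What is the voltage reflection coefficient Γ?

Γ = (Z_L − Z_0)/(Z_L + Z_0) = (412.5 − 75)/(412.5 + 75) = 337.5/487.5

Γ = 0.692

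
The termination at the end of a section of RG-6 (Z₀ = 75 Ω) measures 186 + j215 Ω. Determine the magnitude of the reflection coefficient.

|Γ| ≈ 0.716

Γ = (Z_L − Z_0)/(Z_L + Z_0) = (111 + j215)/(261 + j215)
|Γ| = 242/338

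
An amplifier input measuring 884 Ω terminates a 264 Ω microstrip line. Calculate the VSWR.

VSWR ≈ 3.35

Γ = (884 − 264)/(884 + 264) = 0.54
VSWR = (1 + 0.54)/(1 − 0.54)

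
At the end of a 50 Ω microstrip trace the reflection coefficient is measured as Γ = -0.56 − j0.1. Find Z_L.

Z_L = Z_0·(1 + Γ)/(1 − Γ) = 50·(0.44 − j0.1)/(1.56 + j0.1)

Z_L ≈ 13.8 − j4.09 Ω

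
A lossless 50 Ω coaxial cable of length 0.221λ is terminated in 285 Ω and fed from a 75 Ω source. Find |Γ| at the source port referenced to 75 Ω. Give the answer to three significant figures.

βl = 2π × 0.221 = 79.6°
tan(βl) = 5.43
Z_in = Z_0·(Z_L + jZ_0·tanβl)/(Z_0 + jZ_L·tanβl) = 9.06 − j8.92 Ω
Γ_s = (Z_in − Z_s)/(Z_in + Z_s) = (-65.9 − j8.92)/(84.1 − j8.92), |Γ_s| = 0.787

|Γ| ≈ 0.787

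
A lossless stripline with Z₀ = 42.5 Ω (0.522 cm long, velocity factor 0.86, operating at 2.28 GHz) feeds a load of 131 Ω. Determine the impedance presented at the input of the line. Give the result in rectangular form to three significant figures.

Z_in ≈ 77.3 − j58.4 Ω

λ = v/f = 0.86·c / 2.28 GHz = 0.113 m
βl = 2π·l/λ = 2π × 0.0461 = 16.6°
tan(βl) = tan(16.6°) = 0.298
Z_in = Z_0·(Z_L + jZ_0·tanβl)/(Z_0 + jZ_L·tanβl)
     = 42.5·(131 + j12.7)/(42.5 + j39.1)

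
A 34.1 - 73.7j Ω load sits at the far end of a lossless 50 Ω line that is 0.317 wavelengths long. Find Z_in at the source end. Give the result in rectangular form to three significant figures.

βl = 2π × 0.317 = 114°
tan(βl) = tan(114°) = -2.23
Z_in = Z_0·(Z_L + jZ_0·tanβl)/(Z_0 + jZ_L·tanβl)
     = 50·(34.1 − j185)/(-115 − j76.2)

Z_in ≈ 27 + j63 Ω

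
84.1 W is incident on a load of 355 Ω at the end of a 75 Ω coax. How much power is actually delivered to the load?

P_delivered ≈ 48.4 W

Γ = (355 − 75)/(355 + 75) = 0.651
|Γ|² = 0.424
P_refl = |Γ|²·P_inc = 35.7 W, P_del = (1 − |Γ|²)·P_inc = 48.4 W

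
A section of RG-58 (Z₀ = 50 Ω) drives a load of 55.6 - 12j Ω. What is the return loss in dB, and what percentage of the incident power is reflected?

RL ≈ 18.1 dB; 1.55% of incident power reflected

Γ = (5.6 − j12)/(105.6 − j12), |Γ| = 0.125
RL = −20·log₁₀(0.125) = 18.1 dB
P_refl/P_inc = |Γ|² = 0.0155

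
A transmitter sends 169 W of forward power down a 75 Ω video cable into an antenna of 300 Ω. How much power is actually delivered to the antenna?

P_delivered ≈ 108 W

Γ = (300 − 75)/(300 + 75) = 0.6
|Γ|² = 0.36
P_refl = |Γ|²·P_inc = 60.8 W, P_del = (1 − |Γ|²)·P_inc = 108 W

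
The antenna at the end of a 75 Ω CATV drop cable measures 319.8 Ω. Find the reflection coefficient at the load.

Γ = 0.62

Γ = (Z_L − Z_0)/(Z_L + Z_0) = (319.8 − 75)/(319.8 + 75) = 244.8/394.8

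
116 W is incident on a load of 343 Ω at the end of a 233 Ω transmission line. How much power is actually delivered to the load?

Γ = (343 − 233)/(343 + 233) = 0.191
|Γ|² = 0.0365
P_refl = |Γ|²·P_inc = 4.23 W, P_del = (1 − |Γ|²)·P_inc = 112 W

P_delivered ≈ 112 W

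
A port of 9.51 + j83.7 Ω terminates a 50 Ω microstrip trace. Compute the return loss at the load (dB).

Γ = (-40.49 + j83.7)/(59.51 + j83.7), |Γ| = 0.905
RL = −20·log₁₀|Γ| = −20·log₁₀(0.905)

RL ≈ 0.864 dB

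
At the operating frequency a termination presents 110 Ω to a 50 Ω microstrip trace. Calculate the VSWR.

For a purely resistive load, VSWR = R_L/Z_0 or Z_0/R_L (whichever > 1) = 110/50

VSWR ≈ 2.2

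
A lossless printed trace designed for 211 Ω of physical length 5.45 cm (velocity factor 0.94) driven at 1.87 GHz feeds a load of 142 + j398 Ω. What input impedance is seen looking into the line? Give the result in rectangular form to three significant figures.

λ = v/f = 0.94·c / 1.87 GHz = 0.151 m
βl = 2π·l/λ = 2π × 0.361 = 130°
tan(βl) = tan(130°) = -1.19
Z_in = Z_0·(Z_L + jZ_0·tanβl)/(Z_0 + jZ_L·tanβl)
     = 211·(142 + j147)/(684 − j169)

Z_in ≈ 30.7 + j53.1 Ω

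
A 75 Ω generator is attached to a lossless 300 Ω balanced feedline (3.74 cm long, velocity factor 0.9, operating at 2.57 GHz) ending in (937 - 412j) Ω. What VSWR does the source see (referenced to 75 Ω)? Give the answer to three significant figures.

VSWR ≈ 8.57

λ = v/f = 0.9·c / 2.57 GHz = 0.105 m
βl = 2π·l/λ = 2π × 0.356 = 128°
tan(βl) = -1.27
Z_in = Z_0·(Z_L + jZ_0·tanβl)/(Z_0 + jZ_L·tanβl) = 150 + j264 Ω
Γ_s = (Z_in − Z_s)/(Z_in + Z_s) = (75 + j264)/(225 + j264), |Γ_s| = 0.791
VSWR = (1 + |Γ_s|)/(1 − |Γ_s|)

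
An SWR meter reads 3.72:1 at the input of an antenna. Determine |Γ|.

|Γ| = (S − 1)/(S + 1) = (3.72 − 1)/(3.72 + 1) = 2.72/4.72

|Γ| ≈ 0.576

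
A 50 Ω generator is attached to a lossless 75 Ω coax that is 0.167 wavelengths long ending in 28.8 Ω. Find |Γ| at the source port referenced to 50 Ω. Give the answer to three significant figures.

βl = 2π × 0.167 = 60.1°
tan(βl) = 1.74
Z_in = Z_0·(Z_L + jZ_0·tanβl)/(Z_0 + jZ_L·tanβl) = 80.2 + j76.9 Ω
Γ_s = (Z_in − Z_s)/(Z_in + Z_s) = (30.2 + j76.9)/(130 + j76.9), |Γ_s| = 0.546

|Γ| ≈ 0.546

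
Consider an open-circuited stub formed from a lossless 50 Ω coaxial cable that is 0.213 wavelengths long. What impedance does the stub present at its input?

Z_in ≈ −j11.8 Ω

βl = 2π × 0.213 = 76.7°
tan(βl) = 4.22
For an open-circuited stub, Z_in = −jZ_0·cot(βl) = −jZ_0/tan(βl)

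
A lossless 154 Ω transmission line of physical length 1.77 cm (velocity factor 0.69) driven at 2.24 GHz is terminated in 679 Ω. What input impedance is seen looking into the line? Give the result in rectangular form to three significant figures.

Z_in ≈ 39.8 − j55.8 Ω

λ = v/f = 0.69·c / 2.24 GHz = 0.0924 m
βl = 2π·l/λ = 2π × 0.192 = 69°
tan(βl) = tan(69°) = 2.6
Z_in = Z_0·(Z_L + jZ_0·tanβl)/(Z_0 + jZ_L·tanβl)
     = 154·(679 + j400)/(154 + j1760)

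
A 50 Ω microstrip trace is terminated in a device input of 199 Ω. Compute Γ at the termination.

Γ = (Z_L − Z_0)/(Z_L + Z_0) = (199 − 50)/(199 + 50) = 149/249

Γ = 0.598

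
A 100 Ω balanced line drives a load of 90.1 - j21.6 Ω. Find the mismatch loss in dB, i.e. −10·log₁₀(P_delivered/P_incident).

mismatch loss ≈ 0.0675 dB

Γ = (-9.9 − j21.6)/(190.1 − j21.6), |Γ| = 0.124
|Γ|² = 0.0154, so P_del/P_inc = 1 − |Γ|² = 0.985
ML = −10·log₁₀(1 − |Γ|²)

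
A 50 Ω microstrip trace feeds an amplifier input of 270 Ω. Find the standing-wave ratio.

VSWR ≈ 5.4

Γ = (270 − 50)/(270 + 50) = 0.688
VSWR = (1 + 0.688)/(1 − 0.688)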